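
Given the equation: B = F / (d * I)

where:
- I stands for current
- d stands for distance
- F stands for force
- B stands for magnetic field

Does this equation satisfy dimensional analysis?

Yes

I (current) has dimensions [I].
d (distance) has dimensions [L].
F (force) has dimensions [L M T^-2].
B (magnetic field) has dimensions [I^-1 M T^-2].

Left side: [I^-1 M T^-2]
Right side: [I^-1 M T^-2]

Both sides have the same dimensions, so the equation is dimensionally consistent.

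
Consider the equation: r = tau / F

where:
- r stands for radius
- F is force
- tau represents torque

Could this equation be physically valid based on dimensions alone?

Yes

r (radius) has dimensions [L].
F (force) has dimensions [L M T^-2].
tau (torque) has dimensions [L^2 M T^-2].

Left side: [L]
Right side: [L]

Both sides have the same dimensions, so the equation is dimensionally consistent.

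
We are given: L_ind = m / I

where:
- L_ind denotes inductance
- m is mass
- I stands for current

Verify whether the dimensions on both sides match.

No

L_ind (inductance) has dimensions [I^-2 L^2 M T^-2].
m (mass) has dimensions [M].
I (current) has dimensions [I].

Left side: [I^-2 L^2 M T^-2]
Right side: [I^-1 M]

The two sides have different dimensions, so the equation is NOT dimensionally consistent.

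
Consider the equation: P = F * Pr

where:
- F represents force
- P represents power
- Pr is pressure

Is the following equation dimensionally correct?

No

F (force) has dimensions [L M T^-2].
P (power) has dimensions [L^2 M T^-3].
Pr (pressure) has dimensions [L^-1 M T^-2].

Left side: [L^2 M T^-3]
Right side: [M^2 T^-4]

The two sides have different dimensions, so the equation is NOT dimensionally consistent.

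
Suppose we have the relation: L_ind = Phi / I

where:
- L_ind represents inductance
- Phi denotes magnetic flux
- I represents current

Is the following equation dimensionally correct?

Yes

L_ind (inductance) has dimensions [I^-2 L^2 M T^-2].
Phi (magnetic flux) has dimensions [I^-1 L^2 M T^-2].
I (current) has dimensions [I].

Left side: [I^-2 L^2 M T^-2]
Right side: [I^-2 L^2 M T^-2]

Both sides have the same dimensions, so the equation is dimensionally consistent.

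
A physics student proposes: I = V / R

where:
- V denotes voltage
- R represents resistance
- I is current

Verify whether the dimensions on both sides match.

Yes

V (voltage) has dimensions [I^-1 L^2 M T^-3].
R (resistance) has dimensions [I^-2 L^2 M T^-3].
I (current) has dimensions [I].

Left side: [I]
Right side: [I]

Both sides have the same dimensions, so the equation is dimensionally consistent.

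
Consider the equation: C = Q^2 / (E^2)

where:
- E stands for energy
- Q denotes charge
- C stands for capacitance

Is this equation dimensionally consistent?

No

E (energy) has dimensions [L^2 M T^-2].
Q (charge) has dimensions [I T].
C (capacitance) has dimensions [I^2 L^-2 M^-1 T^4].

Left side: [I^2 L^-2 M^-1 T^4]
Right side: [I^2 L^-4 M^-2 T^6]

The two sides have different dimensions, so the equation is NOT dimensionally consistent.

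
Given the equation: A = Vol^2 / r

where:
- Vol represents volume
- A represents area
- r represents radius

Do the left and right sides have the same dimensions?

No

Vol (volume) has dimensions [L^3].
A (area) has dimensions [L^2].
r (radius) has dimensions [L].

Left side: [L^2]
Right side: [L^5]

The two sides have different dimensions, so the equation is NOT dimensionally consistent.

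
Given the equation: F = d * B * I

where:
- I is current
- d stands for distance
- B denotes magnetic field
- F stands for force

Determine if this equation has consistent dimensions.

Yes

I (current) has dimensions [I].
d (distance) has dimensions [L].
B (magnetic field) has dimensions [I^-1 M T^-2].
F (force) has dimensions [L M T^-2].

Left side: [L M T^-2]
Right side: [L M T^-2]

Both sides have the same dimensions, so the equation is dimensionally consistent.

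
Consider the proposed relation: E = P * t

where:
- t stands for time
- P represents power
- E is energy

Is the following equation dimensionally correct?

Yes

t (time) has dimensions [T].
P (power) has dimensions [L^2 M T^-3].
E (energy) has dimensions [L^2 M T^-2].

Left side: [L^2 M T^-2]
Right side: [L^2 M T^-2]

Both sides have the same dimensions, so the equation is dimensionally consistent.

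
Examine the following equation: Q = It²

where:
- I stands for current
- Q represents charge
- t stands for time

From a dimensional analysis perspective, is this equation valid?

No

I (current) has dimensions [I].
Q (charge) has dimensions [I T].
t (time) has dimensions [T].

Left side: [I T]
Right side: [I T^2]

The two sides have different dimensions, so the equation is NOT dimensionally consistent.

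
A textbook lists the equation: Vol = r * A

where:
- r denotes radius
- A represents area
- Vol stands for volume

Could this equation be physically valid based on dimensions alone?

Yes

r (radius) has dimensions [L].
A (area) has dimensions [L^2].
Vol (volume) has dimensions [L^3].

Left side: [L^3]
Right side: [L^3]

Both sides have the same dimensions, so the equation is dimensionally consistent.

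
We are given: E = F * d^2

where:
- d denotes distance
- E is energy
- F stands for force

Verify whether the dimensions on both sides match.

No

d (distance) has dimensions [L].
E (energy) has dimensions [L^2 M T^-2].
F (force) has dimensions [L M T^-2].

Left side: [L^2 M T^-2]
Right side: [L^3 M T^-2]

The two sides have different dimensions, so the equation is NOT dimensionally consistent.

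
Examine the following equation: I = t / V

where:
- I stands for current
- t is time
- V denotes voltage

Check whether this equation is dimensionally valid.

No

I (current) has dimensions [I].
t (time) has dimensions [T].
V (voltage) has dimensions [I^-1 L^2 M T^-3].

Left side: [I]
Right side: [I L^-2 M^-1 T^4]

The two sides have different dimensions, so the equation is NOT dimensionally consistent.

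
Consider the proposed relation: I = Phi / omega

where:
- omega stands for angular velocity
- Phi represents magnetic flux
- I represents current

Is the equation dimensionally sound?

No

omega (angular velocity) has dimensions [T^-1].
Phi (magnetic flux) has dimensions [I^-1 L^2 M T^-2].
I (current) has dimensions [I].

Left side: [I]
Right side: [I^-1 L^2 M T^-1]

The two sides have different dimensions, so the equation is NOT dimensionally consistent.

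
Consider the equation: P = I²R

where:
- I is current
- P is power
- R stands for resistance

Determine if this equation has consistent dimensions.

Yes

I (current) has dimensions [I].
P (power) has dimensions [L^2 M T^-3].
R (resistance) has dimensions [I^-2 L^2 M T^-3].

Left side: [L^2 M T^-3]
Right side: [L^2 M T^-3]

Both sides have the same dimensions, so the equation is dimensionally consistent.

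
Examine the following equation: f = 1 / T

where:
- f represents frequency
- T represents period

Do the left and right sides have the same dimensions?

Yes

f (frequency) has dimensions [T^-1].
T (period) has dimensions [T].

Left side: [T^-1]
Right side: [T^-1]

Both sides have the same dimensions, so the equation is dimensionally consistent.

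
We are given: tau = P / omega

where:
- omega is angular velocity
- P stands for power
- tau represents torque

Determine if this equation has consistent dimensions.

Yes

omega (angular velocity) has dimensions [T^-1].
P (power) has dimensions [L^2 M T^-3].
tau (torque) has dimensions [L^2 M T^-2].

Left side: [L^2 M T^-2]
Right side: [L^2 M T^-2]

Both sides have the same dimensions, so the equation is dimensionally consistent.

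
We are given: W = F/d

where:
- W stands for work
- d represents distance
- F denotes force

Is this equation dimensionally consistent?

No

W (work) has dimensions [L^2 M T^-2].
d (distance) has dimensions [L].
F (force) has dimensions [L M T^-2].

Left side: [L^2 M T^-2]
Right side: [M T^-2]

The two sides have different dimensions, so the equation is NOT dimensionally consistent.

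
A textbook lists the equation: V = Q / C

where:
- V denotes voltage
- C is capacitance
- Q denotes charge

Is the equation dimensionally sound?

Yes

V (voltage) has dimensions [I^-1 L^2 M T^-3].
C (capacitance) has dimensions [I^2 L^-2 M^-1 T^4].
Q (charge) has dimensions [I T].

Left side: [I^-1 L^2 M T^-3]
Right side: [I^-1 L^2 M T^-3]

Both sides have the same dimensions, so the equation is dimensionally consistent.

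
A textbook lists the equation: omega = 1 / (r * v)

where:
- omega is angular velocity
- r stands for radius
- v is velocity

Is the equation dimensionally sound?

No

omega (angular velocity) has dimensions [T^-1].
r (radius) has dimensions [L].
v (velocity) has dimensions [L T^-1].

Left side: [T^-1]
Right side: [L^-2 T]

The two sides have different dimensions, so the equation is NOT dimensionally consistent.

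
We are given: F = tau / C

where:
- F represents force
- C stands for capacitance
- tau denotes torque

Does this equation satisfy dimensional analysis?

No

F (force) has dimensions [L M T^-2].
C (capacitance) has dimensions [I^2 L^-2 M^-1 T^4].
tau (torque) has dimensions [L^2 M T^-2].

Left side: [L M T^-2]
Right side: [I^-2 L^4 M^2 T^-6]

The two sides have different dimensions, so the equation is NOT dimensionally consistent.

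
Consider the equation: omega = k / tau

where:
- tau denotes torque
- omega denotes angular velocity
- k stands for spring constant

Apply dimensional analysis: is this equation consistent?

No

tau (torque) has dimensions [L^2 M T^-2].
omega (angular velocity) has dimensions [T^-1].
k (spring constant) has dimensions [M T^-2].

Left side: [T^-1]
Right side: [L^-2]

The two sides have different dimensions, so the equation is NOT dimensionally consistent.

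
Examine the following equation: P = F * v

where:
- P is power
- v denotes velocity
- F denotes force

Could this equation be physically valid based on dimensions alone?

Yes

P (power) has dimensions [L^2 M T^-3].
v (velocity) has dimensions [L T^-1].
F (force) has dimensions [L M T^-2].

Left side: [L^2 M T^-3]
Right side: [L^2 M T^-3]

Both sides have the same dimensions, so the equation is dimensionally consistent.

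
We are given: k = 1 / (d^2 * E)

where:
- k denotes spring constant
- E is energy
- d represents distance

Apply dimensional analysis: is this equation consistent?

No

k (spring constant) has dimensions [M T^-2].
E (energy) has dimensions [L^2 M T^-2].
d (distance) has dimensions [L].

Left side: [M T^-2]
Right side: [L^-4 M^-1 T^2]

The two sides have different dimensions, so the equation is NOT dimensionally consistent.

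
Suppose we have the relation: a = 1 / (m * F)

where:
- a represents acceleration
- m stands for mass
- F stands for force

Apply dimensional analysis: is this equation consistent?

No

a (acceleration) has dimensions [L T^-2].
m (mass) has dimensions [M].
F (force) has dimensions [L M T^-2].

Left side: [L T^-2]
Right side: [L^-1 M^-2 T^2]

The two sides have different dimensions, so the equation is NOT dimensionally consistent.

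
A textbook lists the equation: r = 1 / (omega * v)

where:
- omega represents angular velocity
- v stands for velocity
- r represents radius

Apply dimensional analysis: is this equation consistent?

No

omega (angular velocity) has dimensions [T^-1].
v (velocity) has dimensions [L T^-1].
r (radius) has dimensions [L].

Left side: [L]
Right side: [L^-1 T^2]

The two sides have different dimensions, so the equation is NOT dimensionally consistent.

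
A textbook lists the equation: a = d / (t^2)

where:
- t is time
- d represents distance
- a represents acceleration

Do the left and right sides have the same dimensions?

Yes

t (time) has dimensions [T].
d (distance) has dimensions [L].
a (acceleration) has dimensions [L T^-2].

Left side: [L T^-2]
Right side: [L T^-2]

Both sides have the same dimensions, so the equation is dimensionally consistent.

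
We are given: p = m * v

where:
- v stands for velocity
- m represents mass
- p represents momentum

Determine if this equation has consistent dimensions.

Yes

v (velocity) has dimensions [L T^-1].
m (mass) has dimensions [M].
p (momentum) has dimensions [L M T^-1].

Left side: [L M T^-1]
Right side: [L M T^-1]

Both sides have the same dimensions, so the equation is dimensionally consistent.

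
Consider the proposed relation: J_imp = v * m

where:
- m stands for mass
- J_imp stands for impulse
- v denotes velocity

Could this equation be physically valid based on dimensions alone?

Yes

m (mass) has dimensions [M].
J_imp (impulse) has dimensions [L M T^-1].
v (velocity) has dimensions [L T^-1].

Left side: [L M T^-1]
Right side: [L M T^-1]

Both sides have the same dimensions, so the equation is dimensionally consistent.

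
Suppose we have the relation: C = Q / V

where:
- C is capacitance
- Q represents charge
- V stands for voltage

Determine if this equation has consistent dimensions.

Yes

C (capacitance) has dimensions [I^2 L^-2 M^-1 T^4].
Q (charge) has dimensions [I T].
V (voltage) has dimensions [I^-1 L^2 M T^-3].

Left side: [I^2 L^-2 M^-1 T^4]
Right side: [I^2 L^-2 M^-1 T^4]

Both sides have the same dimensions, so the equation is dimensionally consistent.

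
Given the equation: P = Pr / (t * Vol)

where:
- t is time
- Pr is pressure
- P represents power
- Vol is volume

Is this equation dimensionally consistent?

No

t (time) has dimensions [T].
Pr (pressure) has dimensions [L^-1 M T^-2].
P (power) has dimensions [L^2 M T^-3].
Vol (volume) has dimensions [L^3].

Left side: [L^2 M T^-3]
Right side: [L^-4 M T^-3]

The two sides have different dimensions, so the equation is NOT dimensionally consistent.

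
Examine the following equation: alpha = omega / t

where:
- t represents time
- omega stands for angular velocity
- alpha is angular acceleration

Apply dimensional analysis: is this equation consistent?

Yes

t (time) has dimensions [T].
omega (angular velocity) has dimensions [T^-1].
alpha (angular acceleration) has dimensions [T^-2].

Left side: [T^-2]
Right side: [T^-2]

Both sides have the same dimensions, so the equation is dimensionally consistent.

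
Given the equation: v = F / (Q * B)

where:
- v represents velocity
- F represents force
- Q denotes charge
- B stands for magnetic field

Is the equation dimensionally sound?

Yes

v (velocity) has dimensions [L T^-1].
F (force) has dimensions [L M T^-2].
Q (charge) has dimensions [I T].
B (magnetic field) has dimensions [I^-1 M T^-2].

Left side: [L T^-1]
Right side: [L T^-1]

Both sides have the same dimensions, so the equation is dimensionally consistent.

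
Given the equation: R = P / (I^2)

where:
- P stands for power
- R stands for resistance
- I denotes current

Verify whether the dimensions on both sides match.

Yes

P (power) has dimensions [L^2 M T^-3].
R (resistance) has dimensions [I^-2 L^2 M T^-3].
I (current) has dimensions [I].

Left side: [I^-2 L^2 M T^-3]
Right side: [I^-2 L^2 M T^-3]

Both sides have the same dimensions, so the equation is dimensionally consistent.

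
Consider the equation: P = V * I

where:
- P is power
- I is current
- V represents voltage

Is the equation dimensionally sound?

Yes

P (power) has dimensions [L^2 M T^-3].
I (current) has dimensions [I].
V (voltage) has dimensions [I^-1 L^2 M T^-3].

Left side: [L^2 M T^-3]
Right side: [L^2 M T^-3]

Both sides have the same dimensions, so the equation is dimensionally consistent.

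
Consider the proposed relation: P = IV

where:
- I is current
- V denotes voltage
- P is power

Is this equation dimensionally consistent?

Yes

I (current) has dimensions [I].
V (voltage) has dimensions [I^-1 L^2 M T^-3].
P (power) has dimensions [L^2 M T^-3].

Left side: [L^2 M T^-3]
Right side: [L^2 M T^-3]

Both sides have the same dimensions, so the equation is dimensionally consistent.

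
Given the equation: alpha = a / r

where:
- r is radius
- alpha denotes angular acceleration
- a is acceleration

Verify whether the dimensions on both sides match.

Yes

r (radius) has dimensions [L].
alpha (angular acceleration) has dimensions [T^-2].
a (acceleration) has dimensions [L T^-2].

Left side: [T^-2]
Right side: [T^-2]

Both sides have the same dimensions, so the equation is dimensionally consistent.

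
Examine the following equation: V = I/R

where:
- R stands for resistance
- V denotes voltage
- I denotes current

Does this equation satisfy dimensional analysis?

No

R (resistance) has dimensions [I^-2 L^2 M T^-3].
V (voltage) has dimensions [I^-1 L^2 M T^-3].
I (current) has dimensions [I].

Left side: [I^-1 L^2 M T^-3]
Right side: [I^3 L^-2 M^-1 T^3]

The two sides have different dimensions, so the equation is NOT dimensionally consistent.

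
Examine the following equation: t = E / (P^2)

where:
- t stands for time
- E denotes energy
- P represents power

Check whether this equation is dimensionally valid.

No

t (time) has dimensions [T].
E (energy) has dimensions [L^2 M T^-2].
P (power) has dimensions [L^2 M T^-3].

Left side: [T]
Right side: [L^-2 M^-1 T^4]

The two sides have different dimensions, so the equation is NOT dimensionally consistent.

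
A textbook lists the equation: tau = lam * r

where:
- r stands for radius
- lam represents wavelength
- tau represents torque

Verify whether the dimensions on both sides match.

No

r (radius) has dimensions [L].
lam (wavelength) has dimensions [L].
tau (torque) has dimensions [L^2 M T^-2].

Left side: [L^2 M T^-2]
Right side: [L^2]

The two sides have different dimensions, so the equation is NOT dimensionally consistent.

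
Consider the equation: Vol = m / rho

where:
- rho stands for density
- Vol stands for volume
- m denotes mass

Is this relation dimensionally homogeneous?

Yes

rho (density) has dimensions [L^-3 M].
Vol (volume) has dimensions [L^3].
m (mass) has dimensions [M].

Left side: [L^3]
Right side: [L^3]

Both sides have the same dimensions, so the equation is dimensionally consistent.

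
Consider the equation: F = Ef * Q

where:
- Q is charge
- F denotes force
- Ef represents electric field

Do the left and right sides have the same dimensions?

Yes

Q (charge) has dimensions [I T].
F (force) has dimensions [L M T^-2].
Ef (electric field) has dimensions [I^-1 L M T^-3].

Left side: [L M T^-2]
Right side: [L M T^-2]

Both sides have the same dimensions, so the equation is dimensionally consistent.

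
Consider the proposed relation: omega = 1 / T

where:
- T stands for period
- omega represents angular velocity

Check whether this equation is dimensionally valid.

Yes

T (period) has dimensions [T].
omega (angular velocity) has dimensions [T^-1].

Left side: [T^-1]
Right side: [T^-1]

Both sides have the same dimensions, so the equation is dimensionally consistent.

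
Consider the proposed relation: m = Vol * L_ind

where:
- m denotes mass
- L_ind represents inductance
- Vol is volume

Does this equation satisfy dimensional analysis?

No

m (mass) has dimensions [M].
L_ind (inductance) has dimensions [I^-2 L^2 M T^-2].
Vol (volume) has dimensions [L^3].

Left side: [M]
Right side: [I^-2 L^5 M T^-2]

The two sides have different dimensions, so the equation is NOT dimensionally consistent.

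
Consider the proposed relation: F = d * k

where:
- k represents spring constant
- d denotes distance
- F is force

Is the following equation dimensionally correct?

Yes

k (spring constant) has dimensions [M T^-2].
d (distance) has dimensions [L].
F (force) has dimensions [L M T^-2].

Left side: [L M T^-2]
Right side: [L M T^-2]

Both sides have the same dimensions, so the equation is dimensionally consistent.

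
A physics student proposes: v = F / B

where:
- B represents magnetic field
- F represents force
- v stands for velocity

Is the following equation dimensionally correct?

No

B (magnetic field) has dimensions [I^-1 M T^-2].
F (force) has dimensions [L M T^-2].
v (velocity) has dimensions [L T^-1].

Left side: [L T^-1]
Right side: [I L]

The two sides have different dimensions, so the equation is NOT dimensionally consistent.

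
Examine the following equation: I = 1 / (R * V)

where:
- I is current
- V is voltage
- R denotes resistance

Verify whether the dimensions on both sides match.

No

I (current) has dimensions [I].
V (voltage) has dimensions [I^-1 L^2 M T^-3].
R (resistance) has dimensions [I^-2 L^2 M T^-3].

Left side: [I]
Right side: [I^3 L^-4 M^-2 T^6]

The two sides have different dimensions, so the equation is NOT dimensionally consistent.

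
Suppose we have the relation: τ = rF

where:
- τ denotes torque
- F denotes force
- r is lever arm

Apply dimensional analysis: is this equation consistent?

Yes

τ (torque) has dimensions [L^2 M T^-2].
F (force) has dimensions [L M T^-2].
r (lever arm) has dimensions [L].

Left side: [L^2 M T^-2]
Right side: [L^2 M T^-2]

Both sides have the same dimensions, so the equation is dimensionally consistent.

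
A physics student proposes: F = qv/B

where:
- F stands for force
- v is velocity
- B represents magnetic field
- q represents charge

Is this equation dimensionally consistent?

No

F (force) has dimensions [L M T^-2].
v (velocity) has dimensions [L T^-1].
B (magnetic field) has dimensions [I^-1 M T^-2].
q (charge) has dimensions [I T].

Left side: [L M T^-2]
Right side: [I^2 L M^-1 T^2]

The two sides have different dimensions, so the equation is NOT dimensionally consistent.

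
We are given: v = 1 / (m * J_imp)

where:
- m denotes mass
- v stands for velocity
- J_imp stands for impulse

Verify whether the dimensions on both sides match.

No

m (mass) has dimensions [M].
v (velocity) has dimensions [L T^-1].
J_imp (impulse) has dimensions [L M T^-1].

Left side: [L T^-1]
Right side: [L^-1 M^-2 T]

The two sides have different dimensions, so the equation is NOT dimensionally consistent.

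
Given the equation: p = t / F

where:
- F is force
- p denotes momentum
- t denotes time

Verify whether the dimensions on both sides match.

No

F (force) has dimensions [L M T^-2].
p (momentum) has dimensions [L M T^-1].
t (time) has dimensions [T].

Left side: [L M T^-1]
Right side: [L^-1 M^-1 T^3]

The two sides have different dimensions, so the equation is NOT dimensionally consistent.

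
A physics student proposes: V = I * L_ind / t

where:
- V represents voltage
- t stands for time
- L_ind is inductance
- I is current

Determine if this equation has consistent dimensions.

Yes

V (voltage) has dimensions [I^-1 L^2 M T^-3].
t (time) has dimensions [T].
L_ind (inductance) has dimensions [I^-2 L^2 M T^-2].
I (current) has dimensions [I].

Left side: [I^-1 L^2 M T^-3]
Right side: [I^-1 L^2 M T^-3]

Both sides have the same dimensions, so the equation is dimensionally consistent.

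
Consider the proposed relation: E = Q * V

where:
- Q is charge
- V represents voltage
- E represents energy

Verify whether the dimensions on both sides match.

Yes

Q (charge) has dimensions [I T].
V (voltage) has dimensions [I^-1 L^2 M T^-3].
E (energy) has dimensions [L^2 M T^-2].

Left side: [L^2 M T^-2]
Right side: [L^2 M T^-2]

Both sides have the same dimensions, so the equation is dimensionally consistent.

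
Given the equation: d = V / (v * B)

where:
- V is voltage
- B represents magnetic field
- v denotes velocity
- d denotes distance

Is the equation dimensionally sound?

Yes

V (voltage) has dimensions [I^-1 L^2 M T^-3].
B (magnetic field) has dimensions [I^-1 M T^-2].
v (velocity) has dimensions [L T^-1].
d (distance) has dimensions [L].

Left side: [L]
Right side: [L]

Both sides have the same dimensions, so the equation is dimensionally consistent.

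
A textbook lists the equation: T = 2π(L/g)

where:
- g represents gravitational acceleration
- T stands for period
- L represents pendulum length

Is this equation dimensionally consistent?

No

g (gravitational acceleration) has dimensions [L T^-2].
T (period) has dimensions [T].
L (pendulum length) has dimensions [L].

Left side: [T]
Right side: [T^2]

The two sides have different dimensions, so the equation is NOT dimensionally consistent.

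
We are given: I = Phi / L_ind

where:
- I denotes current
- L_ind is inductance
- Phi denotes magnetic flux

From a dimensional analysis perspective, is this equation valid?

Yes

I (current) has dimensions [I].
L_ind (inductance) has dimensions [I^-2 L^2 M T^-2].
Phi (magnetic flux) has dimensions [I^-1 L^2 M T^-2].

Left side: [I]
Right side: [I]

Both sides have the same dimensions, so the equation is dimensionally consistent.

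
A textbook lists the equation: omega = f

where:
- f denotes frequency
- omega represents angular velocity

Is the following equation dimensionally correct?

Yes

f (frequency) has dimensions [T^-1].
omega (angular velocity) has dimensions [T^-1].

Left side: [T^-1]
Right side: [T^-1]

Both sides have the same dimensions, so the equation is dimensionally consistent.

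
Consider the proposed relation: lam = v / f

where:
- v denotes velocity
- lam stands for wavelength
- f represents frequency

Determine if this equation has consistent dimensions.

Yes

v (velocity) has dimensions [L T^-1].
lam (wavelength) has dimensions [L].
f (frequency) has dimensions [T^-1].

Left side: [L]
Right side: [L]

Both sides have the same dimensions, so the equation is dimensionally consistent.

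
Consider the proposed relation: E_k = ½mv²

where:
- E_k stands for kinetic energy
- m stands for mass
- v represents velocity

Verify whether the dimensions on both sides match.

Yes

E_k (kinetic energy) has dimensions [L^2 M T^-2].
m (mass) has dimensions [M].
v (velocity) has dimensions [L T^-1].

Left side: [L^2 M T^-2]
Right side: [L^2 M T^-2]

Both sides have the same dimensions, so the equation is dimensionally consistent.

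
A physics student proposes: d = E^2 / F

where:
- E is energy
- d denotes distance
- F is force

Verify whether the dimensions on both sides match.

No

E (energy) has dimensions [L^2 M T^-2].
d (distance) has dimensions [L].
F (force) has dimensions [L M T^-2].

Left side: [L]
Right side: [L^3 M T^-2]

The two sides have different dimensions, so the equation is NOT dimensionally consistent.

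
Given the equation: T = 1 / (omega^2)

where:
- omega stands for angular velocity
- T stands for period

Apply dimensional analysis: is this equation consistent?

No

omega (angular velocity) has dimensions [T^-1].
T (period) has dimensions [T].

Left side: [T]
Right side: [T^2]

The two sides have different dimensions, so the equation is NOT dimensionally consistent.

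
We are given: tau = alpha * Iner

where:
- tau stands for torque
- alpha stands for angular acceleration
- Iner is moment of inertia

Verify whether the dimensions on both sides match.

Yes

tau (torque) has dimensions [L^2 M T^-2].
alpha (angular acceleration) has dimensions [T^-2].
Iner (moment of inertia) has dimensions [L^2 M].

Left side: [L^2 M T^-2]
Right side: [L^2 M T^-2]

Both sides have the same dimensions, so the equation is dimensionally consistent.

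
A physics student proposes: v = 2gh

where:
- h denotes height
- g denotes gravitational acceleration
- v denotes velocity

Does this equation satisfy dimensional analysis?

No

h (height) has dimensions [L].
g (gravitational acceleration) has dimensions [L T^-2].
v (velocity) has dimensions [L T^-1].

Left side: [L T^-1]
Right side: [L^2 T^-2]

The two sides have different dimensions, so the equation is NOT dimensionally consistent.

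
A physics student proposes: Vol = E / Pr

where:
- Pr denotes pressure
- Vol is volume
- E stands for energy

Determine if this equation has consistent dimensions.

Yes

Pr (pressure) has dimensions [L^-1 M T^-2].
Vol (volume) has dimensions [L^3].
E (energy) has dimensions [L^2 M T^-2].

Left side: [L^3]
Right side: [L^3]

Both sides have the same dimensions, so the equation is dimensionally consistent.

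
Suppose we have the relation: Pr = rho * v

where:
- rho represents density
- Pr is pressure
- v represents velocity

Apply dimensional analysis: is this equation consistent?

No

rho (density) has dimensions [L^-3 M].
Pr (pressure) has dimensions [L^-1 M T^-2].
v (velocity) has dimensions [L T^-1].

Left side: [L^-1 M T^-2]
Right side: [L^-2 M T^-1]

The two sides have different dimensions, so the equation is NOT dimensionally consistent.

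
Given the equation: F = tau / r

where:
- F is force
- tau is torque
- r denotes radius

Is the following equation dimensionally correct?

Yes

F (force) has dimensions [L M T^-2].
tau (torque) has dimensions [L^2 M T^-2].
r (radius) has dimensions [L].

Left side: [L M T^-2]
Right side: [L M T^-2]

Both sides have the same dimensions, so the equation is dimensionally consistent.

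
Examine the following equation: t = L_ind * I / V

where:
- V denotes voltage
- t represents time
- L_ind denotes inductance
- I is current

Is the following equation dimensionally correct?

Yes

V (voltage) has dimensions [I^-1 L^2 M T^-3].
t (time) has dimensions [T].
L_ind (inductance) has dimensions [I^-2 L^2 M T^-2].
I (current) has dimensions [I].

Left side: [T]
Right side: [T]

Both sides have the same dimensions, so the equation is dimensionally consistent.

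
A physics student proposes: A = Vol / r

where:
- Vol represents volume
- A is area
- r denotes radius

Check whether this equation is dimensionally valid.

Yes

Vol (volume) has dimensions [L^3].
A (area) has dimensions [L^2].
r (radius) has dimensions [L].

Left side: [L^2]
Right side: [L^2]

Both sides have the same dimensions, so the equation is dimensionally consistent.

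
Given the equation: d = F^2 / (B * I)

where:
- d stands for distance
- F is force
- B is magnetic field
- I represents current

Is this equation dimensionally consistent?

No

d (distance) has dimensions [L].
F (force) has dimensions [L M T^-2].
B (magnetic field) has dimensions [I^-1 M T^-2].
I (current) has dimensions [I].

Left side: [L]
Right side: [L^2 M T^-2]

The two sides have different dimensions, so the equation is NOT dimensionally consistent.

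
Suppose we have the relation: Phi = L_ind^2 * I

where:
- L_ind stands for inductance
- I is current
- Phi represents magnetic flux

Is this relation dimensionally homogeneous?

No

L_ind (inductance) has dimensions [I^-2 L^2 M T^-2].
I (current) has dimensions [I].
Phi (magnetic flux) has dimensions [I^-1 L^2 M T^-2].

Left side: [I^-1 L^2 M T^-2]
Right side: [I^-3 L^4 M^2 T^-4]

The two sides have different dimensions, so the equation is NOT dimensionally consistent.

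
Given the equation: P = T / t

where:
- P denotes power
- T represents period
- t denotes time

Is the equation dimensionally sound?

No

P (power) has dimensions [L^2 M T^-3].
T (period) has dimensions [T].
t (time) has dimensions [T].

Left side: [L^2 M T^-3]
Right side: [dimensionless]

The two sides have different dimensions, so the equation is NOT dimensionally consistent.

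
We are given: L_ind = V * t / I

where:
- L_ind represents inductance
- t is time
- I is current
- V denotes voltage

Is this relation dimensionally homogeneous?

Yes

L_ind (inductance) has dimensions [I^-2 L^2 M T^-2].
t (time) has dimensions [T].
I (current) has dimensions [I].
V (voltage) has dimensions [I^-1 L^2 M T^-3].

Left side: [I^-2 L^2 M T^-2]
Right side: [I^-2 L^2 M T^-2]

Both sides have the same dimensions, so the equation is dimensionally consistent.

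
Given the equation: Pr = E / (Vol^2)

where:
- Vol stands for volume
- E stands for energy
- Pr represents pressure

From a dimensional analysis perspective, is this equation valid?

No

Vol (volume) has dimensions [L^3].
E (energy) has dimensions [L^2 M T^-2].
Pr (pressure) has dimensions [L^-1 M T^-2].

Left side: [L^-1 M T^-2]
Right side: [L^-4 M T^-2]

The two sides have different dimensions, so the equation is NOT dimensionally consistent.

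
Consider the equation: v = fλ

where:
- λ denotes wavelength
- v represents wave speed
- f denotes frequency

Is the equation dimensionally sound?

Yes

λ (wavelength) has dimensions [L].
v (wave speed) has dimensions [L T^-1].
f (frequency) has dimensions [T^-1].

Left side: [L T^-1]
Right side: [L T^-1]

Both sides have the same dimensions, so the equation is dimensionally consistent.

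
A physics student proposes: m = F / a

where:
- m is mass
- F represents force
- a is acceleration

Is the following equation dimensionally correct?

Yes

m (mass) has dimensions [M].
F (force) has dimensions [L M T^-2].
a (acceleration) has dimensions [L T^-2].

Left side: [M]
Right side: [M]

Both sides have the same dimensions, so the equation is dimensionally consistent.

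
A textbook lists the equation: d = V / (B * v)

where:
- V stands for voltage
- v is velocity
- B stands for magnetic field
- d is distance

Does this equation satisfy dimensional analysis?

Yes

V (voltage) has dimensions [I^-1 L^2 M T^-3].
v (velocity) has dimensions [L T^-1].
B (magnetic field) has dimensions [I^-1 M T^-2].
d (distance) has dimensions [L].

Left side: [L]
Right side: [L]

Both sides have the same dimensions, so the equation is dimensionally consistent.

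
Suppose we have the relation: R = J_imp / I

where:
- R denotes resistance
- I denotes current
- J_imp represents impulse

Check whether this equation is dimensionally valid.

No

R (resistance) has dimensions [I^-2 L^2 M T^-3].
I (current) has dimensions [I].
J_imp (impulse) has dimensions [L M T^-1].

Left side: [I^-2 L^2 M T^-3]
Right side: [I^-1 L M T^-1]

The two sides have different dimensions, so the equation is NOT dimensionally consistent.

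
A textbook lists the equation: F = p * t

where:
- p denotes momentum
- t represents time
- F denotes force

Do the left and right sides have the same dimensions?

No

p (momentum) has dimensions [L M T^-1].
t (time) has dimensions [T].
F (force) has dimensions [L M T^-2].

Left side: [L M T^-2]
Right side: [L M]

The two sides have different dimensions, so the equation is NOT dimensionally consistent.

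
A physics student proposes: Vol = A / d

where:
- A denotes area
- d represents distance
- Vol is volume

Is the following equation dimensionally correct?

No

A (area) has dimensions [L^2].
d (distance) has dimensions [L].
Vol (volume) has dimensions [L^3].

Left side: [L^3]
Right side: [L]

The two sides have different dimensions, so the equation is NOT dimensionally consistent.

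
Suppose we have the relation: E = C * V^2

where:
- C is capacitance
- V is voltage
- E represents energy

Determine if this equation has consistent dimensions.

Yes

C (capacitance) has dimensions [I^2 L^-2 M^-1 T^4].
V (voltage) has dimensions [I^-1 L^2 M T^-3].
E (energy) has dimensions [L^2 M T^-2].

Left side: [L^2 M T^-2]
Right side: [L^2 M T^-2]

Both sides have the same dimensions, so the equation is dimensionally consistent.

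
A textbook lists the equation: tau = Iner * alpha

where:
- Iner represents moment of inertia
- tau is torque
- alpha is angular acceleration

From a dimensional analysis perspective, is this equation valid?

Yes

Iner (moment of inertia) has dimensions [L^2 M].
tau (torque) has dimensions [L^2 M T^-2].
alpha (angular acceleration) has dimensions [T^-2].

Left side: [L^2 M T^-2]
Right side: [L^2 M T^-2]

Both sides have the same dimensions, so the equation is dimensionally consistent.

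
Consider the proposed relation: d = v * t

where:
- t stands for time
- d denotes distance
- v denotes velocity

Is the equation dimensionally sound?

Yes

t (time) has dimensions [T].
d (distance) has dimensions [L].
v (velocity) has dimensions [L T^-1].

Left side: [L]
Right side: [L]

Both sides have the same dimensions, so the equation is dimensionally consistent.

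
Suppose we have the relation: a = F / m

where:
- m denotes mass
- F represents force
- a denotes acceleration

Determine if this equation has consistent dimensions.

Yes

m (mass) has dimensions [M].
F (force) has dimensions [L M T^-2].
a (acceleration) has dimensions [L T^-2].

Left side: [L T^-2]
Right side: [L T^-2]

Both sides have the same dimensions, so the equation is dimensionally consistent.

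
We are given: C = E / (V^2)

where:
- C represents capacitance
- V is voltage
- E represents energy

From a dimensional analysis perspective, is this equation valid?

Yes

C (capacitance) has dimensions [I^2 L^-2 M^-1 T^4].
V (voltage) has dimensions [I^-1 L^2 M T^-3].
E (energy) has dimensions [L^2 M T^-2].

Left side: [I^2 L^-2 M^-1 T^4]
Right side: [I^2 L^-2 M^-1 T^4]

Both sides have the same dimensions, so the equation is dimensionally consistent.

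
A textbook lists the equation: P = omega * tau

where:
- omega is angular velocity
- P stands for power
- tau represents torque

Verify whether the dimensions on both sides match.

Yes

omega (angular velocity) has dimensions [T^-1].
P (power) has dimensions [L^2 M T^-3].
tau (torque) has dimensions [L^2 M T^-2].

Left side: [L^2 M T^-3]
Right side: [L^2 M T^-3]

Both sides have the same dimensions, so the equation is dimensionally consistent.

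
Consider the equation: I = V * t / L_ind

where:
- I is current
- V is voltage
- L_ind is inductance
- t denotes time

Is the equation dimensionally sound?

Yes

I (current) has dimensions [I].
V (voltage) has dimensions [I^-1 L^2 M T^-3].
L_ind (inductance) has dimensions [I^-2 L^2 M T^-2].
t (time) has dimensions [T].

Left side: [I]
Right side: [I]

Both sides have the same dimensions, so the equation is dimensionally consistent.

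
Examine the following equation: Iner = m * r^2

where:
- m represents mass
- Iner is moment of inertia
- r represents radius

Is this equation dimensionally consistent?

Yes

m (mass) has dimensions [M].
Iner (moment of inertia) has dimensions [L^2 M].
r (radius) has dimensions [L].

Left side: [L^2 M]
Right side: [L^2 M]

Both sides have the same dimensions, so the equation is dimensionally consistent.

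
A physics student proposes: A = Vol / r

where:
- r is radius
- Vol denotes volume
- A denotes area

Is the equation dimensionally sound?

Yes

r (radius) has dimensions [L].
Vol (volume) has dimensions [L^3].
A (area) has dimensions [L^2].

Left side: [L^2]
Right side: [L^2]

Both sides have the same dimensions, so the equation is dimensionally consistent.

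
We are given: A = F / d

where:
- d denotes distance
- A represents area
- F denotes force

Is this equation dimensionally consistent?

No

d (distance) has dimensions [L].
A (area) has dimensions [L^2].
F (force) has dimensions [L M T^-2].

Left side: [L^2]
Right side: [M T^-2]

The two sides have different dimensions, so the equation is NOT dimensionally consistent.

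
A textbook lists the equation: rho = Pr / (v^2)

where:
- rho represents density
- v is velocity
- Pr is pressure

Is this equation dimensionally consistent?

Yes

rho (density) has dimensions [L^-3 M].
v (velocity) has dimensions [L T^-1].
Pr (pressure) has dimensions [L^-1 M T^-2].

Left side: [L^-3 M]
Right side: [L^-3 M]

Both sides have the same dimensions, so the equation is dimensionally consistent.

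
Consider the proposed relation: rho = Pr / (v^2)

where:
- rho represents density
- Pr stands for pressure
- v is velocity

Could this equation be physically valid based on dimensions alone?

Yes

rho (density) has dimensions [L^-3 M].
Pr (pressure) has dimensions [L^-1 M T^-2].
v (velocity) has dimensions [L T^-1].

Left side: [L^-3 M]
Right side: [L^-3 M]

Both sides have the same dimensions, so the equation is dimensionally consistent.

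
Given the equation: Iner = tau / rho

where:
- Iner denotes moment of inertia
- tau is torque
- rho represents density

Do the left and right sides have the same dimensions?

No

Iner (moment of inertia) has dimensions [L^2 M].
tau (torque) has dimensions [L^2 M T^-2].
rho (density) has dimensions [L^-3 M].

Left side: [L^2 M]
Right side: [L^5 T^-2]

The two sides have different dimensions, so the equation is NOT dimensionally consistent.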